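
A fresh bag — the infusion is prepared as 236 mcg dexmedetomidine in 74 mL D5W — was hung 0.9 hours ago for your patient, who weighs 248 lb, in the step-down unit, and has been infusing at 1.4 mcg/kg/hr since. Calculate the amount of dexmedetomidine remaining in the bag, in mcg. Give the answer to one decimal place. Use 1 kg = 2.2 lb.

Weight = 248 lb ÷ 2.2 lb/kg = 112.7273 kg
Dose = 1.4 mcg/kg/hr × 112.7273 kg = 157.8182 mcg/hr
Concentration = 236 mcg ÷ 74 mL = 3.189189 mcg/mL
Rate = 157.8182 mcg/hr ÷ 3.189189 mcg/mL = 49.48536 mL/hr
Volume infused = 49.48536 mL/hr × 0.9 hr = 44.53683 mL
Volume remaining = 74 − 44.53683 = 29.46317 mL
Drug remaining = 29.46317 mL × 3.189189 mcg/mL = 93.96364 mcg

94.0 mcg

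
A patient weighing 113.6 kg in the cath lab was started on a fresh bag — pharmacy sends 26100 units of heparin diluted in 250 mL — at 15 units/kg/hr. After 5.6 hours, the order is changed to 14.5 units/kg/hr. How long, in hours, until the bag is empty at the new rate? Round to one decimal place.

Initial rate:
Dose = 15 units/kg/hr × 113.6 kg = 1704 units/hr
Concentration = 26100 units ÷ 250 mL = 104.4 units/mL
Rate = 1704 units/hr ÷ 104.4 units/mL = 16.32184 mL/hr
Volume infused so far = 16.32184 mL/hr × 5.6 hr = 91.4023 mL
Volume remaining = 250 − 91.4023 = 158.5977 mL
New rate:
Dose = 14.5 units/kg/hr × 113.6 kg = 1647.2 units/hr
Rate = 1647.2 units/hr ÷ 104.4 units/mL = 15.77778 mL/hr
Time remaining = 158.5977 mL ÷ 15.77778 mL/hr = 10.05197 hr

10.1 hours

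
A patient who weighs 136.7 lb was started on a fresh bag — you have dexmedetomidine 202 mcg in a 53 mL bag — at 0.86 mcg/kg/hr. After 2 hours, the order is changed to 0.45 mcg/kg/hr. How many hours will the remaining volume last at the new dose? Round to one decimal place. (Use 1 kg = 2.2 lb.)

3.4 hours

Initial rate:
Weight = 136.7 lb ÷ 2.2 lb/kg = 62.13636 kg
Dose = 0.86 mcg/kg/hr × 62.13636 kg = 53.43727 mcg/hr
Concentration = 202 mcg ÷ 53 mL = 3.811321 mcg/mL
Rate = 53.43727 mcg/hr ÷ 3.811321 mcg/mL = 14.02067 mL/hr
Volume infused so far = 14.02067 mL/hr × 2 hr = 28.04134 mL
Volume remaining = 53 − 28.04134 = 24.95866 mL
New rate:
Dose = 0.45 mcg/kg/hr × 62.13636 kg = 27.96136 mcg/hr
Rate = 27.96136 mcg/hr ÷ 3.811321 mcg/mL = 7.336397 mL/hr
Time remaining = 24.95866 mL ÷ 7.336397 mL/hr = 3.402032 hr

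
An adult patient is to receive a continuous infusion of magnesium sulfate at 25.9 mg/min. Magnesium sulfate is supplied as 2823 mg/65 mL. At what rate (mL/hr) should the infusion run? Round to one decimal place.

35.8 mL/hr

25.9 mg/min × 60 min/hr = 1554 mg/hr
Concentration = 2823 mg ÷ 65 mL = 43.43077 mg/mL
Rate = 1554 mg/hr ÷ 43.43077 mg/mL = 35.78108 mL/hr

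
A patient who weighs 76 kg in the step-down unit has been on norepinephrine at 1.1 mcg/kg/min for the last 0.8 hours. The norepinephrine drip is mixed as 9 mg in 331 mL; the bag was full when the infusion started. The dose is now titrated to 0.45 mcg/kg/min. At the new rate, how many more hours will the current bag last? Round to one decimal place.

2.4 hours

Initial rate:
Dose = 1.1 mcg/kg/min × 76 kg = 83.6 mcg/min
83.6 mcg/min × 60 min/hr = 5016 mcg/hr
Concentration = 9 mg ÷ 331 mL = 0.02719033 mg/mL = 27.19033 mcg/mL
Rate = 5016 mcg/hr ÷ 27.19033 mcg/mL = 184.4773 mL/hr
Volume infused so far = 184.4773 mL/hr × 0.8 hr = 147.5819 mL
Volume remaining = 331 − 147.5819 = 183.4181 mL
New rate:
Dose = 0.45 mcg/kg/min × 76 kg = 34.2 mcg/min
34.2 mcg/min × 60 min/hr = 2052 mcg/hr
Rate = 2052 mcg/hr ÷ 27.19033 mcg/mL = 75.468 mL/hr
Time remaining = 183.4181 mL ÷ 75.468 mL/hr = 2.430409 hr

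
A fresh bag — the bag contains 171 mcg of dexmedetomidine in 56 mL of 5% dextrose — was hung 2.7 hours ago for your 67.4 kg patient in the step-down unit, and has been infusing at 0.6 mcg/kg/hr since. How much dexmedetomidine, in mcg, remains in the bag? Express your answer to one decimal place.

61.8 mcg

Dose = 0.6 mcg/kg/hr × 67.4 kg = 40.44 mcg/hr
Concentration = 171 mcg ÷ 56 mL = 3.053571 mcg/mL
Rate = 40.44 mcg/hr ÷ 3.053571 mcg/mL = 13.24351 mL/hr
Volume infused = 13.24351 mL/hr × 2.7 hr = 35.75747 mL
Volume remaining = 56 − 35.75747 = 20.24253 mL
Drug remaining = 20.24253 mL × 3.053571 mcg/mL = 61.812 mcg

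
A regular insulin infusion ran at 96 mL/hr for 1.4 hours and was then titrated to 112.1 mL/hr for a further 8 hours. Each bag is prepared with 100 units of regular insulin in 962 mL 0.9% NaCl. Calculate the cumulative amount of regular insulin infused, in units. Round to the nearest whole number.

107 units

Concentration = 100 units ÷ 962 mL = 0.1039501 units/mL
Stage 1: 96 mL/hr × 1.4 hr = 134.4 mL → 134.4 mL × 0.1039501 units/mL = 13.97089 units
Stage 2: 112.1 mL/hr × 8 hr = 896.8 mL → 896.8 mL × 0.1039501 units/mL = 93.22245 units
Total = 13.97089 + 93.22245 = 107.1933 units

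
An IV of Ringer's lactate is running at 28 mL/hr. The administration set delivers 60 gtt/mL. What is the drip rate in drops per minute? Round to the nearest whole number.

28 gtt/min

28 mL/hr ÷ 60 min/hr = 0.4666667 mL/min
0.4666667 mL/min × 60 gtt/mL = 28 gtt/min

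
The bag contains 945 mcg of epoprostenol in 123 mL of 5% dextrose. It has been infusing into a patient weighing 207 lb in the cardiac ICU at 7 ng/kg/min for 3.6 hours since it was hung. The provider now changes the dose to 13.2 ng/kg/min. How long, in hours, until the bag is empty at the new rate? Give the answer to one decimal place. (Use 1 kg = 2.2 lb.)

10.8 hours

Initial rate:
Weight = 207 lb ÷ 2.2 lb/kg = 94.09091 kg
Dose = 7 ng/kg/min × 94.09091 kg = 658.6364 ng/min
658.6364 ng/min × 60 min/hr = 39518.18 ng/hr
Concentration = 945 mcg ÷ 123 mL = 7.682927 mcg/mL = 7682.927 ng/mL
Rate = 39518.18 ng/hr ÷ 7682.927 ng/mL = 5.143636 mL/hr
Volume infused so far = 5.143636 mL/hr × 3.6 hr = 18.51709 mL
Volume remaining = 123 − 18.51709 = 104.4829 mL
New rate:
Dose = 13.2 ng/kg/min × 94.09091 kg = 1242 ng/min
1242 ng/min × 60 min/hr = 74520 ng/hr
Rate = 74520 ng/hr ÷ 7682.927 ng/mL = 9.699429 mL/hr
Time remaining = 104.4829 mL ÷ 9.699429 mL/hr = 10.77207 hr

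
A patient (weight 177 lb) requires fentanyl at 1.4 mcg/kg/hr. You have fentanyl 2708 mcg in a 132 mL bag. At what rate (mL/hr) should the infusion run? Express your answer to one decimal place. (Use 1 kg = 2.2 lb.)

5.5 mL/hr

Weight = 177 lb ÷ 2.2 lb/kg = 80.45455 kg
Dose = 1.4 mcg/kg/hr × 80.45455 kg = 112.6364 mcg/hr
Concentration = 2708 mcg ÷ 132 mL = 20.51515 mcg/mL
Rate = 112.6364 mcg/hr ÷ 20.51515 mcg/mL = 5.490399 mL/hr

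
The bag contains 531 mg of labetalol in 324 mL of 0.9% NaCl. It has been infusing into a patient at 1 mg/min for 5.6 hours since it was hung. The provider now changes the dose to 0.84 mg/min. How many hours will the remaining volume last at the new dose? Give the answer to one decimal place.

3.9 hours

Initial rate:
1 mg/min × 60 min/hr = 60 mg/hr
Concentration = 531 mg ÷ 324 mL = 1.638889 mg/mL
Rate = 60 mg/hr ÷ 1.638889 mg/mL = 36.61017 mL/hr
Volume infused so far = 36.61017 mL/hr × 5.6 hr = 205.0169 mL
Volume remaining = 324 − 205.0169 = 118.9831 mL
New rate:
0.84 mg/min × 60 min/hr = 50.4 mg/hr
Rate = 50.4 mg/hr ÷ 1.638889 mg/mL = 30.75254 mL/hr
Time remaining = 118.9831 mL ÷ 30.75254 mL/hr = 3.869048 hr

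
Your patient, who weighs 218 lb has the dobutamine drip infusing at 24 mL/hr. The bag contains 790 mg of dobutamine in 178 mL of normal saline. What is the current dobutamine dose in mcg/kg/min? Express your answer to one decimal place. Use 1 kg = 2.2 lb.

Weight = 218 lb ÷ 2.2 lb/kg = 99.09091 kg
Concentration = 790 mg ÷ 178 mL = 4.438202 mg/mL = 4438.202 mcg/mL
Drug rate = 24 mL/hr × 4438.202 mcg/mL = 106516.9 mcg/hr
106516.9 mcg/hr ÷ 60 min/hr = 1775.281 mcg/min
1775.281 mcg/min ÷ 99.09091 kg = 17.91568 mcg/kg/min

17.9 mcg/kg/min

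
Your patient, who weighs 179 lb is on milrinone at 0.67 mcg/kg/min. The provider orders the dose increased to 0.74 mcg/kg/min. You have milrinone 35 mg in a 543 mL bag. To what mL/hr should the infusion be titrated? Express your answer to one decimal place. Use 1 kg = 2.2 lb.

Weight = 179 lb ÷ 2.2 lb/kg = 81.36364 kg
Dose = 0.74 mcg/kg/min × 81.36364 kg = 60.20909 mcg/min
60.20909 mcg/min × 60 min/hr = 3612.545 mcg/hr
Concentration = 35 mg ÷ 543 mL = 0.06445672 mg/mL = 64.45672 mcg/mL
Rate = 3612.545 mcg/hr ÷ 64.45672 mcg/mL = 56.04606 mL/hr

56.0 mL/hr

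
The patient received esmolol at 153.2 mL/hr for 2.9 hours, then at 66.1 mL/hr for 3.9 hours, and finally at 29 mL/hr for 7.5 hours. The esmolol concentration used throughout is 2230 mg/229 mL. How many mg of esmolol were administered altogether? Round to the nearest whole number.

8955 mg

Concentration = 2230 mg ÷ 229 mL = 9.737991 mg/mL
Stage 1: 153.2 mL/hr × 2.9 hr = 444.28 mL → 444.28 mL × 9.737991 mg/mL = 4326.395 mg
Stage 2: 66.1 mL/hr × 3.9 hr = 257.79 mL → 257.79 mL × 9.737991 mg/mL = 2510.357 mg
Stage 3: 29 mL/hr × 7.5 hr = 217.5 mL → 217.5 mL × 9.737991 mg/mL = 2118.013 mg
Total = 4326.395 + 2510.357 + 2118.013 = 8954.765 mg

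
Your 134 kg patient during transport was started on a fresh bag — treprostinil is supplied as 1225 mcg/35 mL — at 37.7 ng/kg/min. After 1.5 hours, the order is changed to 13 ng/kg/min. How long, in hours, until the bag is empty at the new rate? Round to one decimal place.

Initial rate:
Dose = 37.7 ng/kg/min × 134 kg = 5051.8 ng/min
5051.8 ng/min × 60 min/hr = 303108 ng/hr
Concentration = 1225 mcg ÷ 35 mL = 35 mcg/mL = 35000 ng/mL
Rate = 303108 ng/hr ÷ 35000 ng/mL = 8.660229 mL/hr
Volume infused so far = 8.660229 mL/hr × 1.5 hr = 12.99034 mL
Volume remaining = 35 − 12.99034 = 22.00966 mL
New rate:
Dose = 13 ng/kg/min × 134 kg = 1742 ng/min
1742 ng/min × 60 min/hr = 104520 ng/hr
Rate = 104520 ng/hr ÷ 35000 ng/mL = 2.986286 mL/hr
Time remaining = 22.00966 mL ÷ 2.986286 mL/hr = 7.370245 hr

7.4 hours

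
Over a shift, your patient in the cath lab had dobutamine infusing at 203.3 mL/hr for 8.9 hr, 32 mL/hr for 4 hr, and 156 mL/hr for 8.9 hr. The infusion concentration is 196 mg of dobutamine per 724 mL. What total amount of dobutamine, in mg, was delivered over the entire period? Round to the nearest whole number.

Concentration = 196 mg ÷ 724 mL = 0.2707182 mg/mL
Stage 1: 203.3 mL/hr × 8.9 hr = 1809.37 mL → 1809.37 mL × 0.2707182 mg/mL = 489.8294 mg
Stage 2: 32 mL/hr × 4 hr = 128 mL → 128 mL × 0.2707182 mg/mL = 34.65193 mg
Stage 3: 156 mL/hr × 8.9 hr = 1388.4 mL → 1388.4 mL × 0.2707182 mg/mL = 375.8652 mg
Total = 489.8294 + 34.65193 + 375.8652 = 900.3466 mg

900 mg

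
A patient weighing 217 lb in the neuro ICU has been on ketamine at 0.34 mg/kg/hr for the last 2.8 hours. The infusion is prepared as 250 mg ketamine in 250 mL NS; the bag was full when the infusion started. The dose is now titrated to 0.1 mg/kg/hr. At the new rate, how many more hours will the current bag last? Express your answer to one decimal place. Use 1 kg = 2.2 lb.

15.8 hours

Initial rate:
Weight = 217 lb ÷ 2.2 lb/kg = 98.63636 kg
Dose = 0.34 mg/kg/hr × 98.63636 kg = 33.53636 mg/hr
Concentration = 250 mg ÷ 250 mL = 1 mg/mL
Rate = 33.53636 mg/hr ÷ 1 mg/mL = 33.53636 mL/hr
Volume infused so far = 33.53636 mL/hr × 2.8 hr = 93.90182 mL
Volume remaining = 250 − 93.90182 = 156.0982 mL
New rate:
Dose = 0.1 mg/kg/hr × 98.63636 kg = 9.863636 mg/hr
Rate = 9.863636 mg/hr ÷ 1 mg/mL = 9.863636 mL/hr
Time remaining = 156.0982 mL ÷ 9.863636 mL/hr = 15.82562 hr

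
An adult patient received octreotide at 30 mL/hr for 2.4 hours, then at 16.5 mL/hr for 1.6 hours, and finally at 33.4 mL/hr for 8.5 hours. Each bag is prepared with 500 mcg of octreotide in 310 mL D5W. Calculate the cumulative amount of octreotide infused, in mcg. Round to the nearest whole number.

Concentration = 500 mcg ÷ 310 mL = 1.612903 mcg/mL
Stage 1: 30 mL/hr × 2.4 hr = 72 mL → 72 mL × 1.612903 mcg/mL = 116.129 mcg
Stage 2: 16.5 mL/hr × 1.6 hr = 26.4 mL → 26.4 mL × 1.612903 mcg/mL = 42.58065 mcg
Stage 3: 33.4 mL/hr × 8.5 hr = 283.9 mL → 283.9 mL × 1.612903 mcg/mL = 457.9032 mcg
Total = 116.129 + 42.58065 + 457.9032 = 616.6129 mcg

617 mcg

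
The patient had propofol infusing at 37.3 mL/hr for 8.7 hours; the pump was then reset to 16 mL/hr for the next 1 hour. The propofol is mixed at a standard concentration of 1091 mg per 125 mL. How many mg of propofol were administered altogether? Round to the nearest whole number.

Concentration = 1091 mg ÷ 125 mL = 8.728 mg/mL
Stage 1: 37.3 mL/hr × 8.7 hr = 324.51 mL → 324.51 mL × 8.728 mg/mL = 2832.323 mg
Stage 2: 16 mL/hr × 1 hr = 16 mL → 16 mL × 8.728 mg/mL = 139.648 mg
Total = 2832.323 + 139.648 = 2971.971 mg

2972 mg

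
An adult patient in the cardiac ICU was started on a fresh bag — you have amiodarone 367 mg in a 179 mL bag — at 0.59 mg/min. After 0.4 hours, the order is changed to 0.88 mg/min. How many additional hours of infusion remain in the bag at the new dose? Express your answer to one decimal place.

Initial rate:
0.59 mg/min × 60 min/hr = 35.4 mg/hr
Concentration = 367 mg ÷ 179 mL = 2.050279 mg/mL
Rate = 35.4 mg/hr ÷ 2.050279 mg/mL = 17.26594 mL/hr
Volume infused so far = 17.26594 mL/hr × 0.4 hr = 6.906376 mL
Volume remaining = 179 − 6.906376 = 172.0936 mL
New rate:
0.88 mg/min × 60 min/hr = 52.8 mg/hr
Rate = 52.8 mg/hr ÷ 2.050279 mg/mL = 25.75259 mL/hr
Time remaining = 172.0936 mL ÷ 25.75259 mL/hr = 6.682576 hr

6.7 hours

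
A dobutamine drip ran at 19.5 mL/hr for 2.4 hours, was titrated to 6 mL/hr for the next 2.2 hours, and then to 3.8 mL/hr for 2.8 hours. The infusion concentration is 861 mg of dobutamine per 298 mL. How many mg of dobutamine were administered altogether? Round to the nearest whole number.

204 mg

Concentration = 861 mg ÷ 298 mL = 2.889262 mg/mL
Stage 1: 19.5 mL/hr × 2.4 hr = 46.8 mL → 46.8 mL × 2.889262 mg/mL = 135.2174 mg
Stage 2: 6 mL/hr × 2.2 hr = 13.2 mL → 13.2 mL × 2.889262 mg/mL = 38.13826 mg
Stage 3: 3.8 mL/hr × 2.8 hr = 10.64 mL → 10.64 mL × 2.889262 mg/mL = 30.74174 mg
Total = 135.2174 + 38.13826 + 30.74174 = 204.0974 mg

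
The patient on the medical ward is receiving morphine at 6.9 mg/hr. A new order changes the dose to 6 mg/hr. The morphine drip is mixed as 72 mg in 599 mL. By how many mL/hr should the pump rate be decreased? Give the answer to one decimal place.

7.5 mL/hr

At the current dose:
Concentration = 72 mg ÷ 599 mL = 0.1202003 mg/mL
Rate = 6.9 mg/hr ÷ 0.1202003 mg/mL = 57.40417 mL/hr
At the new dose:
Rate = 6 mg/hr ÷ 0.1202003 mg/mL = 49.91667 mL/hr
Change = 49.91667 − 57.40417 = -7.4875 mL/hr → 7.4875 mL/hr decrease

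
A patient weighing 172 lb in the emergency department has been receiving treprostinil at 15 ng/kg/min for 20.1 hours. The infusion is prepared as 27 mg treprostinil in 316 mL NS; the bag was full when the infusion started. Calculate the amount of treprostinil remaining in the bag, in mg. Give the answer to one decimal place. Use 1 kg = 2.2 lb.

Weight = 172 lb ÷ 2.2 lb/kg = 78.18182 kg
Dose = 15 ng/kg/min × 78.18182 kg = 1172.727 ng/min
1172.727 ng/min × 60 min/hr = 70363.64 ng/hr
Concentration = 27 mg ÷ 316 mL = 0.08544304 mg/mL = 85443.04 ng/mL
Rate = 70363.64 ng/hr ÷ 85443.04 ng/mL = 0.8235152 mL/hr
Volume infused = 0.8235152 mL/hr × 20.1 hr = 16.55265 mL
Volume remaining = 316 − 16.55265 = 299.4473 mL
Drug remaining = 299.4473 mL × 85443.04 ng/mL = 25585691 ng = 25.58569 mg

25.6 mg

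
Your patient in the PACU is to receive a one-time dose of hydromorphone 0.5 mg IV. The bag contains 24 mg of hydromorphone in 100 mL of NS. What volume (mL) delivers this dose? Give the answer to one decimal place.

Concentration = 24 mg ÷ 100 mL = 0.24 mg/mL
Volume = 0.5 mg ÷ 0.24 mg/mL = 2.083333 mL

2.1 mL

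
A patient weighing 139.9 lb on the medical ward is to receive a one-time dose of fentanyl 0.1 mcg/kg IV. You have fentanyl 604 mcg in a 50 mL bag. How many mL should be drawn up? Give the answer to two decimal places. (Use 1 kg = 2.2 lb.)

0.53 mL

Weight = 139.9 lb ÷ 2.2 lb/kg = 63.59091 kg
Dose = 0.1 mcg/kg × 63.59091 kg = 6.359091 mcg
Concentration = 604 mcg ÷ 50 mL = 12.08 mcg/mL
Volume = 6.359091 mcg ÷ 12.08 mcg/mL = 0.5264148 mL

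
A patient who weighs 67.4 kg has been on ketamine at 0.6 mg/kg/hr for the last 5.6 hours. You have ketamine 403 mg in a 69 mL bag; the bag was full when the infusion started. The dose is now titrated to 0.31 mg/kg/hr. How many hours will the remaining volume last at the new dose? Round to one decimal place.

Initial rate:
Dose = 0.6 mg/kg/hr × 67.4 kg = 40.44 mg/hr
Concentration = 403 mg ÷ 69 mL = 5.84058 mg/mL
Rate = 40.44 mg/hr ÷ 5.84058 mg/mL = 6.92397 mL/hr
Volume infused so far = 6.92397 mL/hr × 5.6 hr = 38.77423 mL
Volume remaining = 69 − 38.77423 = 30.22577 mL
New rate:
Dose = 0.31 mg/kg/hr × 67.4 kg = 20.894 mg/hr
Rate = 20.894 mg/hr ÷ 5.84058 mg/mL = 3.577385 mL/hr
Time remaining = 30.22577 mL ÷ 3.577385 mL/hr = 8.449124 hr

8.4 hours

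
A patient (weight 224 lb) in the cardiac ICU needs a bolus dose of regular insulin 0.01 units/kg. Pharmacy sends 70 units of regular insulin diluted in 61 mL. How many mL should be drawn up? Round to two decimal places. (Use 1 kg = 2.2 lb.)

Weight = 224 lb ÷ 2.2 lb/kg = 101.8182 kg
Dose = 0.01 units/kg × 101.8182 kg = 1.018182 units
Concentration = 70 units ÷ 61 mL = 1.147541 units/mL
Volume = 1.018182 units ÷ 1.147541 units/mL = 0.8872727 mL

0.89 mL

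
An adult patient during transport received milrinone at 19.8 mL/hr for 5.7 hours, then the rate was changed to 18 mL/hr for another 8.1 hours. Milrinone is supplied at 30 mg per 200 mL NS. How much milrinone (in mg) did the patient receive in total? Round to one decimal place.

Concentration = 30 mg ÷ 200 mL = 0.15 mg/mL
Stage 1: 19.8 mL/hr × 5.7 hr = 112.86 mL → 112.86 mL × 0.15 mg/mL = 16.929 mg
Stage 2: 18 mL/hr × 8.1 hr = 145.8 mL → 145.8 mL × 0.15 mg/mL = 21.87 mg
Total = 16.929 + 21.87 = 38.799 mg

38.8 mg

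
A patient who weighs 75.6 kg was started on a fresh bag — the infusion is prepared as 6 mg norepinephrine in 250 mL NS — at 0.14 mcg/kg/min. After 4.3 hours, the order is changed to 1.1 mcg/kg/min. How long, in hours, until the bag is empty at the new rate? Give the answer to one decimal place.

0.7 hours

Initial rate:
Dose = 0.14 mcg/kg/min × 75.6 kg = 10.584 mcg/min
10.584 mcg/min × 60 min/hr = 635.04 mcg/hr
Concentration = 6 mg ÷ 250 mL = 0.024 mg/mL = 24 mcg/mL
Rate = 635.04 mcg/hr ÷ 24 mcg/mL = 26.46 mL/hr
Volume infused so far = 26.46 mL/hr × 4.3 hr = 113.778 mL
Volume remaining = 250 − 113.778 = 136.222 mL
New rate:
Dose = 1.1 mcg/kg/min × 75.6 kg = 83.16 mcg/min
83.16 mcg/min × 60 min/hr = 4989.6 mcg/hr
Rate = 4989.6 mcg/hr ÷ 24 mcg/mL = 207.9 mL/hr
Time remaining = 136.222 mL ÷ 207.9 mL/hr = 0.6552285 hr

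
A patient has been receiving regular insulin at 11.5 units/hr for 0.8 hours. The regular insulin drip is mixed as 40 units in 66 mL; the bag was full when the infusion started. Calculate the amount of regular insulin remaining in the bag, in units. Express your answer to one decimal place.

30.8 units

Concentration = 40 units ÷ 66 mL = 0.6060606 units/mL
Rate = 11.5 units/hr ÷ 0.6060606 units/mL = 18.975 mL/hr
Volume infused = 18.975 mL/hr × 0.8 hr = 15.18 mL
Volume remaining = 66 − 15.18 = 50.82 mL
Drug remaining = 50.82 mL × 0.6060606 units/mL = 30.8 units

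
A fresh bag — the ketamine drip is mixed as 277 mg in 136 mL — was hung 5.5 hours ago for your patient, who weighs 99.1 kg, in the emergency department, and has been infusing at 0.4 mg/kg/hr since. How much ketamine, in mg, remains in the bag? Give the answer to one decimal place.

Dose = 0.4 mg/kg/hr × 99.1 kg = 39.64 mg/hr
Concentration = 277 mg ÷ 136 mL = 2.036765 mg/mL
Rate = 39.64 mg/hr ÷ 2.036765 mg/mL = 19.46224 mL/hr
Volume infused = 19.46224 mL/hr × 5.5 hr = 107.0423 mL
Volume remaining = 136 − 107.0423 = 28.95769 mL
Drug remaining = 28.95769 mL × 2.036765 mg/mL = 58.98 mg

59.0 mg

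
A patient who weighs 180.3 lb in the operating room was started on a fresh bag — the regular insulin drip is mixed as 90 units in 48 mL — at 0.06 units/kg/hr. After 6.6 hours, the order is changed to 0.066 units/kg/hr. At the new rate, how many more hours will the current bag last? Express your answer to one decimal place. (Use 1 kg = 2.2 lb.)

10.6 hours

Initial rate:
Weight = 180.3 lb ÷ 2.2 lb/kg = 81.95455 kg
Dose = 0.06 units/kg/hr × 81.95455 kg = 4.917273 units/hr
Concentration = 90 units ÷ 48 mL = 1.875 units/mL
Rate = 4.917273 units/hr ÷ 1.875 units/mL = 2.622545 mL/hr
Volume infused so far = 2.622545 mL/hr × 6.6 hr = 17.3088 mL
Volume remaining = 48 − 17.3088 = 30.6912 mL
New rate:
Dose = 0.066 units/kg/hr × 81.95455 kg = 5.409 units/hr
Rate = 5.409 units/hr ÷ 1.875 units/mL = 2.8848 mL/hr
Time remaining = 30.6912 mL ÷ 2.8848 mL/hr = 10.63894 hr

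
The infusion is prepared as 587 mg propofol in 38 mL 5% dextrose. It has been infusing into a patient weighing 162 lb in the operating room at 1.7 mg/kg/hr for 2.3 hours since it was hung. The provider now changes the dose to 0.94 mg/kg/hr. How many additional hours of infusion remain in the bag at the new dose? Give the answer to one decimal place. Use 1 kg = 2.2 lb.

4.3 hours

Initial rate:
Weight = 162 lb ÷ 2.2 lb/kg = 73.63636 kg
Dose = 1.7 mg/kg/hr × 73.63636 kg = 125.1818 mg/hr
Concentration = 587 mg ÷ 38 mL = 15.44737 mg/mL
Rate = 125.1818 mg/hr ÷ 15.44737 mg/mL = 8.103763 mL/hr
Volume infused so far = 8.103763 mL/hr × 2.3 hr = 18.63866 mL
Volume remaining = 38 − 18.63866 = 19.36134 mL
New rate:
Dose = 0.94 mg/kg/hr × 73.63636 kg = 69.21818 mg/hr
Rate = 69.21818 mg/hr ÷ 15.44737 mg/mL = 4.480904 mL/hr
Time remaining = 19.36134 mL ÷ 4.480904 mL/hr = 4.320856 hr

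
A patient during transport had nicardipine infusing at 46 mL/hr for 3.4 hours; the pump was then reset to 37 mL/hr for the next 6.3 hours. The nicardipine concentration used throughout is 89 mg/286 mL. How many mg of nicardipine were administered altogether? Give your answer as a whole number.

Concentration = 89 mg ÷ 286 mL = 0.3111888 mg/mL
Stage 1: 46 mL/hr × 3.4 hr = 156.4 mL → 156.4 mL × 0.3111888 mg/mL = 48.66993 mg
Stage 2: 37 mL/hr × 6.3 hr = 233.1 mL → 233.1 mL × 0.3111888 mg/mL = 72.53811 mg
Total = 48.66993 + 72.53811 = 121.208 mg

121 mg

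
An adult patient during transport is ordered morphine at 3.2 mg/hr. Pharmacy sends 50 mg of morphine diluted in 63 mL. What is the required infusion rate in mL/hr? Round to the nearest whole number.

4 mL/hr

Concentration = 50 mg ÷ 63 mL = 0.7936508 mg/mL
Rate = 3.2 mg/hr ÷ 0.7936508 mg/mL = 4.032 mL/hr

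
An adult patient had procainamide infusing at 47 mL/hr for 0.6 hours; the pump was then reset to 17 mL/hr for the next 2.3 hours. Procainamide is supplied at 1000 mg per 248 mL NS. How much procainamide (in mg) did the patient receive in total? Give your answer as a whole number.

271 mg

Concentration = 1000 mg ÷ 248 mL = 4.032258 mg/mL
Stage 1: 47 mL/hr × 0.6 hr = 28.2 mL → 28.2 mL × 4.032258 mg/mL = 113.7097 mg
Stage 2: 17 mL/hr × 2.3 hr = 39.1 mL → 39.1 mL × 4.032258 mg/mL = 157.6613 mg
Total = 113.7097 + 157.6613 = 271.371 mg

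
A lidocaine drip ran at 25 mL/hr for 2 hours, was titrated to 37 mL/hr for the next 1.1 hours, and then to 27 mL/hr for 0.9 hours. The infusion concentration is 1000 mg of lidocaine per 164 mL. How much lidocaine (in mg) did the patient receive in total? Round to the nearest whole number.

701 mg

Concentration = 1000 mg ÷ 164 mL = 6.097561 mg/mL
Stage 1: 25 mL/hr × 2 hr = 50 mL → 50 mL × 6.097561 mg/mL = 304.878 mg
Stage 2: 37 mL/hr × 1.1 hr = 40.7 mL → 40.7 mL × 6.097561 mg/mL = 248.1707 mg
Stage 3: 27 mL/hr × 0.9 hr = 24.3 mL → 24.3 mL × 6.097561 mg/mL = 148.1707 mg
Total = 304.878 + 248.1707 + 148.1707 = 701.2195 mg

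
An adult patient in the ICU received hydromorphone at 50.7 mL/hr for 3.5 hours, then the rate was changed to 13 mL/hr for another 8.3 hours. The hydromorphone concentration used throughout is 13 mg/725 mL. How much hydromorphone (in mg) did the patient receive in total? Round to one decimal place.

Concentration = 13 mg ÷ 725 mL = 0.01793103 mg/mL
Stage 1: 50.7 mL/hr × 3.5 hr = 177.45 mL → 177.45 mL × 0.01793103 mg/mL = 3.181862 mg
Stage 2: 13 mL/hr × 8.3 hr = 107.9 mL → 107.9 mL × 0.01793103 mg/mL = 1.934759 mg
Total = 3.181862 + 1.934759 = 5.116621 mg

5.1 mg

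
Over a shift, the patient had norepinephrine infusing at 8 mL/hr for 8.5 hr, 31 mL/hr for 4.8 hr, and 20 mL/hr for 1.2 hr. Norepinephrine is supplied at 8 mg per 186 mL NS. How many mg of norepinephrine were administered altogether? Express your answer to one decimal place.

10.4 mg

Concentration = 8 mg ÷ 186 mL = 0.04301075 mg/mL
Stage 1: 8 mL/hr × 8.5 hr = 68 mL → 68 mL × 0.04301075 mg/mL = 2.924731 mg
Stage 2: 31 mL/hr × 4.8 hr = 148.8 mL → 148.8 mL × 0.04301075 mg/mL = 6.4 mg
Stage 3: 20 mL/hr × 1.2 hr = 24 mL → 24 mL × 0.04301075 mg/mL = 1.032258 mg
Total = 2.924731 + 6.4 + 1.032258 = 10.35699 mg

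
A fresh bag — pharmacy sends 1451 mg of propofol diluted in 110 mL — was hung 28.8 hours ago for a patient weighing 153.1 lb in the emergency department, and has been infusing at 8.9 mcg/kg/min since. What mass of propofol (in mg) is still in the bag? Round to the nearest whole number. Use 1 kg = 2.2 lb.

Weight = 153.1 lb ÷ 2.2 lb/kg = 69.59091 kg
Dose = 8.9 mcg/kg/min × 69.59091 kg = 619.3591 mcg/min
619.3591 mcg/min × 60 min/hr = 37161.55 mcg/hr
Concentration = 1451 mg ÷ 110 mL = 13.19091 mg/mL = 13190.91 mcg/mL
Rate = 37161.55 mcg/hr ÷ 13190.91 mcg/mL = 2.817209 mL/hr
Volume infused = 2.817209 mL/hr × 28.8 hr = 81.13561 mL
Volume remaining = 110 − 81.13561 = 28.86439 mL
Drug remaining = 28.86439 mL × 13190.91 mcg/mL = 380747.5 mcg = 380.7475 mg

381 mg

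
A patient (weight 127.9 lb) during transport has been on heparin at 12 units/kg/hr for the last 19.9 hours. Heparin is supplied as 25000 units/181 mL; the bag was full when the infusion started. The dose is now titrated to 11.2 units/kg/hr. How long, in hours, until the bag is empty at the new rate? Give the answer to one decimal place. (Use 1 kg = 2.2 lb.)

17.1 hours

Initial rate:
Weight = 127.9 lb ÷ 2.2 lb/kg = 58.13636 kg
Dose = 12 units/kg/hr × 58.13636 kg = 697.6364 units/hr
Concentration = 25000 units ÷ 181 mL = 138.1215 units/mL
Rate = 697.6364 units/hr ÷ 138.1215 units/mL = 5.050887 mL/hr
Volume infused so far = 5.050887 mL/hr × 19.9 hr = 100.5127 mL
Volume remaining = 181 − 100.5127 = 80.48734 mL
New rate:
Dose = 11.2 units/kg/hr × 58.13636 kg = 651.1273 units/hr
Rate = 651.1273 units/hr ÷ 138.1215 units/mL = 4.714161 mL/hr
Time remaining = 80.48734 mL ÷ 4.714161 mL/hr = 17.07352 hr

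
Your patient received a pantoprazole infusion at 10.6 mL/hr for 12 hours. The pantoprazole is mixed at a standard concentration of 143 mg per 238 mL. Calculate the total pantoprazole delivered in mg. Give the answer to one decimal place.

Concentration = 143 mg ÷ 238 mL = 0.6008403 mg/mL
Drug rate = 10.6 mL/hr × 0.6008403 mg/mL = 6.368908 mg/hr
Total = 6.368908 mg/hr × 12 hr = 76.42689 mg

76.4 mg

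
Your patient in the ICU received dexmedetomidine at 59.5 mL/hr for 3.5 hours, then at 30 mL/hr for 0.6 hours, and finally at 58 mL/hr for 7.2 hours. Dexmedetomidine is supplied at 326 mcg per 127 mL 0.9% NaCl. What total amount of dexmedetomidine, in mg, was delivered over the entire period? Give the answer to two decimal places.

1.65 mg

Concentration = 326 mcg ÷ 127 mL = 2.566929 mcg/mL
Stage 1: 59.5 mL/hr × 3.5 hr = 208.25 mL → 208.25 mL × 2.566929 mcg/mL = 534.563 mcg
Stage 2: 30 mL/hr × 0.6 hr = 18 mL → 18 mL × 2.566929 mcg/mL = 46.20472 mcg
Stage 3: 58 mL/hr × 7.2 hr = 417.6 mL → 417.6 mL × 2.566929 mcg/mL = 1071.95 mcg
Total = 534.563 + 46.20472 + 1071.95 = 1652.717 mcg = 1.652717 mg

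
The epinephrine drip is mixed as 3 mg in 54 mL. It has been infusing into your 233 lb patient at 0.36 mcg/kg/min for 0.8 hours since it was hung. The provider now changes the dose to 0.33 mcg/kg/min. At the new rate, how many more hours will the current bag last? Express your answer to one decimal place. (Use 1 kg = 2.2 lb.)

Initial rate:
Weight = 233 lb ÷ 2.2 lb/kg = 105.9091 kg
Dose = 0.36 mcg/kg/min × 105.9091 kg = 38.12727 mcg/min
38.12727 mcg/min × 60 min/hr = 2287.636 mcg/hr
Concentration = 3 mg ÷ 54 mL = 0.05555556 mg/mL = 55.55556 mcg/mL
Rate = 2287.636 mcg/hr ÷ 55.55556 mcg/mL = 41.17745 mL/hr
Volume infused so far = 41.17745 mL/hr × 0.8 hr = 32.94196 mL
Volume remaining = 54 − 32.94196 = 21.05804 mL
New rate:
Dose = 0.33 mcg/kg/min × 105.9091 kg = 34.95 mcg/min
34.95 mcg/min × 60 min/hr = 2097 mcg/hr
Rate = 2097 mcg/hr ÷ 55.55556 mcg/mL = 37.746 mL/hr
Time remaining = 21.05804 mL ÷ 37.746 mL/hr = 0.5578879 hr

0.6 hours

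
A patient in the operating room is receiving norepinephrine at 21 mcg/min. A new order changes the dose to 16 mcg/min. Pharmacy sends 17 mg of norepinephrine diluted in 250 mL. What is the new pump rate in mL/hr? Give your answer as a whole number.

16 mcg/min × 60 min/hr = 960 mcg/hr
Concentration = 17 mg ÷ 250 mL = 0.068 mg/mL = 68 mcg/mL
Rate = 960 mcg/hr ÷ 68 mcg/mL = 14.11765 mL/hr

14 mL/hr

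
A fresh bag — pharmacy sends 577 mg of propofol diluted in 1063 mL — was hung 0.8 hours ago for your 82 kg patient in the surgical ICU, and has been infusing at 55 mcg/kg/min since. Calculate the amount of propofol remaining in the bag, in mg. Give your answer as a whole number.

Dose = 55 mcg/kg/min × 82 kg = 4510 mcg/min
4510 mcg/min × 60 min/hr = 270600 mcg/hr
Concentration = 577 mg ÷ 1063 mL = 0.5428034 mg/mL = 542.8034 mcg/mL
Rate = 270600 mcg/hr ÷ 542.8034 mcg/mL = 498.5231 mL/hr
Volume infused = 498.5231 mL/hr × 0.8 hr = 398.8184 mL
Volume remaining = 1063 − 398.8184 = 664.1816 mL
Drug remaining = 664.1816 mL × 542.8034 mcg/mL = 360520 mcg = 360.52 mg

361 mg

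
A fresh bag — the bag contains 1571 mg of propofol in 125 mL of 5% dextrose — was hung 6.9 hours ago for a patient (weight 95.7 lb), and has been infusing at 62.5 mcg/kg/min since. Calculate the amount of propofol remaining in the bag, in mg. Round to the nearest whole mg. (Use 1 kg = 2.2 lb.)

445 mg

Weight = 95.7 lb ÷ 2.2 lb/kg = 43.5 kg
Dose = 62.5 mcg/kg/min × 43.5 kg = 2718.75 mcg/min
2718.75 mcg/min × 60 min/hr = 163125 mcg/hr
Concentration = 1571 mg ÷ 125 mL = 12.568 mg/mL = 12568 mcg/mL
Rate = 163125 mcg/hr ÷ 12568 mcg/mL = 12.97939 mL/hr
Volume infused = 12.97939 mL/hr × 6.9 hr = 89.55781 mL
Volume remaining = 125 − 89.55781 = 35.44219 mL
Drug remaining = 35.44219 mL × 12568 mcg/mL = 445437.5 mcg = 445.4375 mg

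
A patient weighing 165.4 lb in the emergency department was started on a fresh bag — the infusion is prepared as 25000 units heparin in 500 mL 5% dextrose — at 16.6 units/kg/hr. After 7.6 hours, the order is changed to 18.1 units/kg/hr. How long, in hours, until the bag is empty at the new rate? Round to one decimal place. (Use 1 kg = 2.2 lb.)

11.4 hours

Initial rate:
Weight = 165.4 lb ÷ 2.2 lb/kg = 75.18182 kg
Dose = 16.6 units/kg/hr × 75.18182 kg = 1248.018 units/hr
Concentration = 25000 units ÷ 500 mL = 50 units/mL
Rate = 1248.018 units/hr ÷ 50 units/mL = 24.96036 mL/hr
Volume infused so far = 24.96036 mL/hr × 7.6 hr = 189.6988 mL
Volume remaining = 500 − 189.6988 = 310.3012 mL
New rate:
Dose = 18.1 units/kg/hr × 75.18182 kg = 1360.791 units/hr
Rate = 1360.791 units/hr ÷ 50 units/mL = 27.21582 mL/hr
Time remaining = 310.3012 mL ÷ 27.21582 mL/hr = 11.4015 hr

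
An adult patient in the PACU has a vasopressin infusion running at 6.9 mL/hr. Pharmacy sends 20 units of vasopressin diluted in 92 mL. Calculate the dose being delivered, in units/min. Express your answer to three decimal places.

0.025 units/min

Concentration = 20 units ÷ 92 mL = 0.2173913 units/mL
Drug rate = 6.9 mL/hr × 0.2173913 units/mL = 1.5 units/hr
1.5 units/hr ÷ 60 min/hr = 0.025 units/min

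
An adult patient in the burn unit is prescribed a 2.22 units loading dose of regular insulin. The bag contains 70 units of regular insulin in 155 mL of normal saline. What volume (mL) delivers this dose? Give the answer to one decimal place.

4.9 mL

Concentration = 70 units ÷ 155 mL = 0.4516129 units/mL
Volume = 2.22 units ÷ 0.4516129 units/mL = 4.915714 mL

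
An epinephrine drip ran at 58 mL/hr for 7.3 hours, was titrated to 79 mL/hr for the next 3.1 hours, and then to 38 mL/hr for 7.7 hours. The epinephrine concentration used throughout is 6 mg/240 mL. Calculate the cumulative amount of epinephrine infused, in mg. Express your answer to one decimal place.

Concentration = 6 mg ÷ 240 mL = 0.025 mg/mL
Stage 1: 58 mL/hr × 7.3 hr = 423.4 mL → 423.4 mL × 0.025 mg/mL = 10.585 mg
Stage 2: 79 mL/hr × 3.1 hr = 244.9 mL → 244.9 mL × 0.025 mg/mL = 6.1225 mg
Stage 3: 38 mL/hr × 7.7 hr = 292.6 mL → 292.6 mL × 0.025 mg/mL = 7.315 mg
Total = 10.585 + 6.1225 + 7.315 = 24.0225 mg

24.0 mg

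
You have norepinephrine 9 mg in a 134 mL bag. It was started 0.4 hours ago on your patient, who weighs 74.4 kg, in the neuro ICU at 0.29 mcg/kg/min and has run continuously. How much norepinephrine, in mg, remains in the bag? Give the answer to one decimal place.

Dose = 0.29 mcg/kg/min × 74.4 kg = 21.576 mcg/min
21.576 mcg/min × 60 min/hr = 1294.56 mcg/hr
Concentration = 9 mg ÷ 134 mL = 0.06716418 mg/mL = 67.16418 mcg/mL
Rate = 1294.56 mcg/hr ÷ 67.16418 mcg/mL = 19.27456 mL/hr
Volume infused = 19.27456 mL/hr × 0.4 hr = 7.709824 mL
Volume remaining = 134 − 7.709824 = 126.2902 mL
Drug remaining = 126.2902 mL × 67.16418 mcg/mL = 8482.176 mcg = 8.482176 mg

8.5 mg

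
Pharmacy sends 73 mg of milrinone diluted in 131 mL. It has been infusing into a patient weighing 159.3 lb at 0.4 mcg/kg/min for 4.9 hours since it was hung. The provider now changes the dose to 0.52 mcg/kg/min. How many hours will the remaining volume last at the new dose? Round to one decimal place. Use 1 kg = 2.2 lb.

28.5 hours

Initial rate:
Weight = 159.3 lb ÷ 2.2 lb/kg = 72.40909 kg
Dose = 0.4 mcg/kg/min × 72.40909 kg = 28.96364 mcg/min
28.96364 mcg/min × 60 min/hr = 1737.818 mcg/hr
Concentration = 73 mg ÷ 131 mL = 0.5572519 mg/mL = 557.2519 mcg/mL
Rate = 1737.818 mcg/hr ÷ 557.2519 mcg/mL = 3.11855 mL/hr
Volume infused so far = 3.11855 mL/hr × 4.9 hr = 15.2809 mL
Volume remaining = 131 − 15.2809 = 115.7191 mL
New rate:
Dose = 0.52 mcg/kg/min × 72.40909 kg = 37.65273 mcg/min
37.65273 mcg/min × 60 min/hr = 2259.164 mcg/hr
Rate = 2259.164 mcg/hr ÷ 557.2519 mcg/mL = 4.054116 mL/hr
Time remaining = 115.7191 mL ÷ 4.054116 mL/hr = 28.54361 hr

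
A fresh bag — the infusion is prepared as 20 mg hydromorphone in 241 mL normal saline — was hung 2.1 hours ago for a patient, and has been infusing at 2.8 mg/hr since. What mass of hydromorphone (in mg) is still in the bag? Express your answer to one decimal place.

Concentration = 20 mg ÷ 241 mL = 0.08298755 mg/mL
Rate = 2.8 mg/hr ÷ 0.08298755 mg/mL = 33.74 mL/hr
Volume infused = 33.74 mL/hr × 2.1 hr = 70.854 mL
Volume remaining = 241 − 70.854 = 170.146 mL
Drug remaining = 170.146 mL × 0.08298755 mg/mL = 14.12 mg

14.1 mg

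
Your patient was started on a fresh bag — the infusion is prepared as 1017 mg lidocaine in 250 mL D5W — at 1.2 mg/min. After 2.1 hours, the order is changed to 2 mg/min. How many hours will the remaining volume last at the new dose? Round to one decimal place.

7.2 hours

Initial rate:
1.2 mg/min × 60 min/hr = 72 mg/hr
Concentration = 1017 mg ÷ 250 mL = 4.068 mg/mL
Rate = 72 mg/hr ÷ 4.068 mg/mL = 17.69912 mL/hr
Volume infused so far = 17.69912 mL/hr × 2.1 hr = 37.16814 mL
Volume remaining = 250 − 37.16814 = 212.8319 mL
New rate:
2 mg/min × 60 min/hr = 120 mg/hr
Rate = 120 mg/hr ÷ 4.068 mg/mL = 29.49853 mL/hr
Time remaining = 212.8319 mL ÷ 29.49853 mL/hr = 7.215 hr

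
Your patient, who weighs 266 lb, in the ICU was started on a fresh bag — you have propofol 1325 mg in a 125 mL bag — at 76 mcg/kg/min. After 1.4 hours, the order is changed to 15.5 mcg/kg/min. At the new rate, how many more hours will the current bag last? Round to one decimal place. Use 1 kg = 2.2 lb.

4.9 hours

Initial rate:
Weight = 266 lb ÷ 2.2 lb/kg = 120.9091 kg
Dose = 76 mcg/kg/min × 120.9091 kg = 9189.091 mcg/min
9189.091 mcg/min × 60 min/hr = 551345.5 mcg/hr
Concentration = 1325 mg ÷ 125 mL = 10.6 mg/mL = 10600 mcg/mL
Rate = 551345.5 mcg/hr ÷ 10600 mcg/mL = 52.01372 mL/hr
Volume infused so far = 52.01372 mL/hr × 1.4 hr = 72.81921 mL
Volume remaining = 125 − 72.81921 = 52.18079 mL
New rate:
Dose = 15.5 mcg/kg/min × 120.9091 kg = 1874.091 mcg/min
1874.091 mcg/min × 60 min/hr = 112445.5 mcg/hr
Rate = 112445.5 mcg/hr ÷ 10600 mcg/mL = 10.60806 mL/hr
Time remaining = 52.18079 mL ÷ 10.60806 mL/hr = 4.918975 hr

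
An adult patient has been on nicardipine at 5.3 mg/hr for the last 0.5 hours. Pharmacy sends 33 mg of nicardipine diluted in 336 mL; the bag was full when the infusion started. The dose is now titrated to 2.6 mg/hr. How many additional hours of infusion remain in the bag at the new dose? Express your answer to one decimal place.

11.7 hours

Initial rate:
Concentration = 33 mg ÷ 336 mL = 0.09821429 mg/mL
Rate = 5.3 mg/hr ÷ 0.09821429 mg/mL = 53.96364 mL/hr
Volume infused so far = 53.96364 mL/hr × 0.5 hr = 26.98182 mL
Volume remaining = 336 − 26.98182 = 309.0182 mL
New rate:
Rate = 2.6 mg/hr ÷ 0.09821429 mg/mL = 26.47273 mL/hr
Time remaining = 309.0182 mL ÷ 26.47273 mL/hr = 11.67308 hr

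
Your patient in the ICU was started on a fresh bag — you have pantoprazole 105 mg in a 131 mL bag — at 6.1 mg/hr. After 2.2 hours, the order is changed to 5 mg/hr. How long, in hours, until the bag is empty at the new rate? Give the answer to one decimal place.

Initial rate:
Concentration = 105 mg ÷ 131 mL = 0.8015267 mg/mL
Rate = 6.1 mg/hr ÷ 0.8015267 mg/mL = 7.610476 mL/hr
Volume infused so far = 7.610476 mL/hr × 2.2 hr = 16.74305 mL
Volume remaining = 131 − 16.74305 = 114.257 mL
New rate:
Rate = 5 mg/hr ÷ 0.8015267 mg/mL = 6.238095 mL/hr
Time remaining = 114.257 mL ÷ 6.238095 mL/hr = 18.316 hr

18.3 hours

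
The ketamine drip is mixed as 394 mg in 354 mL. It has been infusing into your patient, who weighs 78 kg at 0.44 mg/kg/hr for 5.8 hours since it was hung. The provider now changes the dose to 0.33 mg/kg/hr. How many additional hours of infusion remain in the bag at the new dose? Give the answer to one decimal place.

7.6 hours

Initial rate:
Dose = 0.44 mg/kg/hr × 78 kg = 34.32 mg/hr
Concentration = 394 mg ÷ 354 mL = 1.112994 mg/mL
Rate = 34.32 mg/hr ÷ 1.112994 mg/mL = 30.83574 mL/hr
Volume infused so far = 30.83574 mL/hr × 5.8 hr = 178.8473 mL
Volume remaining = 354 − 178.8473 = 175.1527 mL
New rate:
Dose = 0.33 mg/kg/hr × 78 kg = 25.74 mg/hr
Rate = 25.74 mg/hr ÷ 1.112994 mg/mL = 23.1268 mL/hr
Time remaining = 175.1527 mL ÷ 23.1268 mL/hr = 7.573582 hr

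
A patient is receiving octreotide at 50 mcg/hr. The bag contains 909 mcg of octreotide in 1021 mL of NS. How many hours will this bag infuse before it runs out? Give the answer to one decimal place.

18.2 hours

Concentration = 909 mcg ÷ 1021 mL = 0.8903036 mcg/mL
Rate = 50 mcg/hr ÷ 0.8903036 mcg/mL = 56.16062 mL/hr
Duration = 1021 mL ÷ 56.16062 mL/hr = 18.18 hr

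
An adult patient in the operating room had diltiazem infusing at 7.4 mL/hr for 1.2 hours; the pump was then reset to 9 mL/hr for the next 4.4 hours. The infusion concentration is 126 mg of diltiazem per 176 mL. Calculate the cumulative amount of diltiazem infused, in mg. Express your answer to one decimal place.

Concentration = 126 mg ÷ 176 mL = 0.7159091 mg/mL
Stage 1: 7.4 mL/hr × 1.2 hr = 8.88 mL → 8.88 mL × 0.7159091 mg/mL = 6.357273 mg
Stage 2: 9 mL/hr × 4.4 hr = 39.6 mL → 39.6 mL × 0.7159091 mg/mL = 28.35 mg
Total = 6.357273 + 28.35 = 34.70727 mg

34.7 mg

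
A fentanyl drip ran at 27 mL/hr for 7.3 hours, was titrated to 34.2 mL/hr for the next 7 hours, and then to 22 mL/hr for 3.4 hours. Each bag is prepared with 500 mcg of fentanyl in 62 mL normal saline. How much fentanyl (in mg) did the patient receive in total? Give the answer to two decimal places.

Concentration = 500 mcg ÷ 62 mL = 8.064516 mcg/mL
Stage 1: 27 mL/hr × 7.3 hr = 197.1 mL → 197.1 mL × 8.064516 mcg/mL = 1589.516 mcg
Stage 2: 34.2 mL/hr × 7 hr = 239.4 mL → 239.4 mL × 8.064516 mcg/mL = 1930.645 mcg
Stage 3: 22 mL/hr × 3.4 hr = 74.8 mL → 74.8 mL × 8.064516 mcg/mL = 603.2258 mcg
Total = 1589.516 + 1930.645 + 603.2258 = 4123.387 mcg = 4.123387 mg

4.12 mg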